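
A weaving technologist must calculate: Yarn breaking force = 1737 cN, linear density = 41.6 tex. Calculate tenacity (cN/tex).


Formula: Tenacity = Breaking force / Linear density
Tenacity = 1737 cN / 41.6 tex
Tenacity = 41.75 cN/tex

41.75 cN/tex


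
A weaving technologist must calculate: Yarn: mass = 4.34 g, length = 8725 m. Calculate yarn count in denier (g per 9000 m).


Formula: den = (mass_g / length_m) * 9000
Substituting: den = (4.34 / 8725) * 9000
Intermediate: 4.34 / 8725 = 0.00049742 g/m
den = 0.00049742 * 9000 = 4.5 denier

4.5 denier


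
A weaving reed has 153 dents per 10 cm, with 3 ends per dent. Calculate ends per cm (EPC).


Formula: EPC = (dents per 10 cm * ends per dent) / 10
Step 1: Total ends per 10 cm = 153 * 3 = 459
Step 2: EPC = 459 / 10 = 45.9 ends/cm

45.9 ends/cm


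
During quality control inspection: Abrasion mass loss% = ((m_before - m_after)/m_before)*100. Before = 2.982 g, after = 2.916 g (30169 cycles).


Formula: Mass loss% = ((m_before - m_after) / m_before) * 100
Step 1: Mass loss = 2.982 - 2.916 = 0.066 g
Step 2: Ratio = 0.066 / 2.982 = 0.0221328
Step 3: Mass loss% = 0.0221328 * 100 = 2.21328% ≈ 2.21%

2.21%


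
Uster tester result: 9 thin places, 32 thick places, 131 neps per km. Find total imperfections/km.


Formula: Total = thin places + thick places + neps
Total = 9 + 32 + 131
Total = 172 imperfections/km

172 imperfections/km


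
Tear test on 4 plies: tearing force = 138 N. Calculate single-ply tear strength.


Formula: Per-ply strength = Total force / Number of plies
Per-ply = 138 N / 4
Per-ply = 34.5 N

34.5 N


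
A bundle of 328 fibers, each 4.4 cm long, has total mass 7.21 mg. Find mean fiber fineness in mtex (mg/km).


Formula: fineness (mtex) = mass (mg) / total length (km) = (mass_mg / total_length_m) * 1000
Step 1: Convert fiber length: 4.4 cm = 0.044 m
Step 2: Total fiber length = 328 * 0.044 = 14.432 m
Step 3: Linear density = 7.21 mg / 14.432 m = 0.4996 mg/m
Step 4: fineness = 0.4996 * 1000 = 499.6 mtex

499.6 mtex


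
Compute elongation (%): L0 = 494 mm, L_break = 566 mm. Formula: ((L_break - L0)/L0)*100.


Formula: Elongation (%) = ((L_break - L0) / L0) * 100
Step 1: Extension = 566 - 494 = 72 mm
Step 2: Elongation = (72 / 494) * 100
Step 3: Elongation = 0.145749 * 100 = 14.5749% ≈ 14.6%

14.6%


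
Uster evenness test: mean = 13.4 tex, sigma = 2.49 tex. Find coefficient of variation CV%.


Formula: CV% = (standard deviation / mean) * 100
Step 1: Ratio = 2.49 / 13.4 = 0.185821
Step 2: CV% = 0.185821 * 100 = 18.5821% ≈ 18.6%

18.6%


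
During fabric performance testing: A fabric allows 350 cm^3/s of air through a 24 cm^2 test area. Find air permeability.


Formula: Air Permeability = Airflow / Test Area
AP = 350 cm^3/s / 24 cm^2
AP = 14.6 cm^3/s/cm^2

14.6 cm^3/s/cm^2


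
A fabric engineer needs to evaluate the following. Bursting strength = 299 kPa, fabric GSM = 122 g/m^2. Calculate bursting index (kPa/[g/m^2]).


Formula: Bursting Index = Bursting Strength / Fabric GSM
BI = 299 kPa / 122 g/m^2
BI = 2.451 kPa/(g/m^2)

2.451 kPa/(g/m^2)


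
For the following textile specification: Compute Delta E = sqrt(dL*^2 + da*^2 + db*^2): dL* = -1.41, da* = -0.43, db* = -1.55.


Formula: Delta E = sqrt(dL*^2 + da*^2 + db*^2)
Step 1: dL*^2 = (-1.41)^2 = 1.9881
Step 2: da*^2 = (-0.43)^2 = 0.1849
Step 3: db*^2 = (-1.55)^2 = 2.4025
Step 4: Sum = 1.9881 + 0.1849 + 2.4025 = 4.5755
Step 5: Delta E = sqrt(4.5755) = 2.14

2.14 Delta E


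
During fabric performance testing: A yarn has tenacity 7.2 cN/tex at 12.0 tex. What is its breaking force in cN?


Formula: Breaking force = Tenacity * Linear density
F = 7.2 cN/tex * 12.0 tex
F = 86.40 cN

86.40 cN


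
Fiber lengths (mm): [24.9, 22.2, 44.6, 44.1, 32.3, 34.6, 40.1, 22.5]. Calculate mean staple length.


Formula: Mean = sum of lengths / count
Sum = 24.9 + 22.2 + 44.6 + 44.1 + 32.3 + 34.6 + 40.1 + 22.5
Sum = 265.3 mm
Mean = 265.3 / 8 = 33.16 mm

33.16 mm


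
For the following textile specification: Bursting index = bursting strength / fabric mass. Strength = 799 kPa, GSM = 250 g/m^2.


Formula: Bursting Index = Bursting Strength / Fabric GSM
BI = 799 kPa / 250 g/m^2
BI = 3.196 kPa/(g/m^2)

3.196 kPa/(g/m^2)


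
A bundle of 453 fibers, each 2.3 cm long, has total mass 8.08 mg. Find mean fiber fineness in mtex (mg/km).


Formula: fineness (mtex) = mass (mg) / total length (km) = (mass_mg / total_length_m) * 1000
Step 1: Convert fiber length: 2.3 cm = 0.023 m
Step 2: Total fiber length = 453 * 0.023 = 10.419 m
Step 3: Linear density = 8.08 mg / 10.419 m = 0.7755 mg/m
Step 4: fineness = 0.7755 * 1000 = 775.5 mtex

775.5 mtex


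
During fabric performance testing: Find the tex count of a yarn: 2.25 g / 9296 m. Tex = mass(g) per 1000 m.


Formula: Tex = (mass_g / length_m) * 1000
Substituting: Tex = (2.25 / 9296) * 1000
Intermediate: 2.25 / 9296 = 0.00024204 g/m
Tex = 0.00024204 * 1000 = 0.24 tex

0.24 tex


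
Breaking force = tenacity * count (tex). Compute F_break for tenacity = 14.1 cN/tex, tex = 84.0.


Formula: Breaking force = Tenacity * Linear density
F = 14.1 cN/tex * 84.0 tex
F = 1184.40 cN

1184.40 cN


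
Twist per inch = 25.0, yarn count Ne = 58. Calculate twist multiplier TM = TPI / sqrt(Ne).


Formula: TM = TPI / sqrt(Ne)
Step 1: sqrt(Ne) = sqrt(58) = 7.6158
Step 2: TM = 25.0 / 7.6158 = 3.28

3.28 TM


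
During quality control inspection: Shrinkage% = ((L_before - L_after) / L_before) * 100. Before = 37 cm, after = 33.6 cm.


Formula: Shrinkage% = ((L_before - L_after) / L_before) * 100
Step 1: Shrinkage = 37 - 33.6 = 3.4 cm
Step 2: Shrinkage% = (3.4 / 37) * 100
Step 3: Shrinkage% = 0.091892 * 100 = 9.1892% ≈ 9.2%

9.2%


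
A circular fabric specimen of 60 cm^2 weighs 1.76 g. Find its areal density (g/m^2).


Formula: GSM = mass_g / area_m2
Step 1: Convert area: 60 cm^2 = 60 / 10000 = 0.006 m^2
Step 2: GSM = 1.76 g / 0.006 m^2 = 293.3 g/m^2

293.3 g/m^2


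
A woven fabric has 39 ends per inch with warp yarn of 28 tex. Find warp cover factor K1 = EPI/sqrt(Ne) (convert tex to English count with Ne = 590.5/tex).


Formula: K1 = EPI / sqrt(Ne), with Ne = 590.5 / tex_warp
Step 1: Ne = 590.5 / 28 = 21.089
Step 2: sqrt(Ne) = sqrt(21.089) = 4.5923
Step 3: K1 = 39 / 4.5923 = 8.5

8.5


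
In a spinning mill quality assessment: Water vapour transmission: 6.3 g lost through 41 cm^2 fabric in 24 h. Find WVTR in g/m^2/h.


Formula: WVTR = mass_loss / (area * time)
Step 1: Convert area: 41 cm^2 = 0.0041 m^2
Step 2: WVTR = 6.3 g / (0.0041 m^2 * 24 h)
Step 3: WVTR = 6.3 / 0.0984 = 64.0 g/m^2/h

64.0 g/m^2/h


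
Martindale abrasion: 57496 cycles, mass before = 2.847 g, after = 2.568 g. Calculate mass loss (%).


Formula: Mass loss% = ((m_before - m_after) / m_before) * 100
Step 1: Mass loss = 2.847 - 2.568 = 0.279 g
Step 2: Ratio = 0.279 / 2.847 = 0.0979979
Step 3: Mass loss% = 0.0979979 * 100 = 9.79979% ≈ 9.80%

9.80%


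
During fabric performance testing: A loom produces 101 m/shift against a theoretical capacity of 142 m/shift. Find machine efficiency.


Formula: Efficiency% = (Actual output / Theoretical output) * 100
Efficiency% = (101 / 142) * 100
Efficiency% = 0.711268 * 100 = 71.1268% ≈ 71.1%

71.1%


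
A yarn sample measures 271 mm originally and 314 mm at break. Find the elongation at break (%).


Formula: Elongation (%) = ((L_break - L0) / L0) * 100
Step 1: Extension = 314 - 271 = 43 mm
Step 2: Elongation = (43 / 271) * 100
Step 3: Elongation = 0.158672 * 100 = 15.8672% ≈ 15.9%

15.9%


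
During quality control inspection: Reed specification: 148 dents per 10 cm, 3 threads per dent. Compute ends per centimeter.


Formula: EPC = (dents per 10 cm * ends per dent) / 10
Step 1: Total ends per 10 cm = 148 * 3 = 444
Step 2: EPC = 444 / 10 = 44.4 ends/cm

44.4 ends/cm


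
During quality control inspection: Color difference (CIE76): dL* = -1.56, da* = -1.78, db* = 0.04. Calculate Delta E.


Formula: Delta E = sqrt(dL*^2 + da*^2 + db*^2)
Step 1: dL*^2 = (-1.56)^2 = 2.4336
Step 2: da*^2 = (-1.78)^2 = 3.1684
Step 3: db*^2 = 0.04^2 = 0.0016
Step 4: Sum = 2.4336 + 3.1684 + 0.0016 = 5.6036
Step 5: Delta E = sqrt(5.6036) = 2.37

2.37 Delta E


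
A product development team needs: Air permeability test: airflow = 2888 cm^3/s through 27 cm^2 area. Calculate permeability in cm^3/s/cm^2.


Formula: Air Permeability = Airflow / Test Area
AP = 2888 cm^3/s / 27 cm^2
AP = 107.0 cm^3/s/cm^2

107.0 cm^3/s/cm^2


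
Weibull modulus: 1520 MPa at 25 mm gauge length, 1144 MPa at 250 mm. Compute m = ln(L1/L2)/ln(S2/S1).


Formula: m = ln(L1/L2) / ln(S2/S1)
Step 1: ln(L1/L2) = ln(25/250) = -2.30259
Step 2: S2/S1 = 1144/1520 = 0.75263
Step 3: ln(S2/S1) = ln(0.75263) = -0.28418
Step 4: m = -2.30259 / -0.28418 = 8.10

8.10 (Weibull m)


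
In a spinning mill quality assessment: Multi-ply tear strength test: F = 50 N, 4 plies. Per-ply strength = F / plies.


Formula: Per-ply strength = Total force / Number of plies
Per-ply = 50 N / 4
Per-ply = 12.5 N

12.5 N


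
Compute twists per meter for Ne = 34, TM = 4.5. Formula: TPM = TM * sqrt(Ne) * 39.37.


Formula: TPM = TM * sqrt(Ne) * 39.37
Step 1: sqrt(Ne) = sqrt(34) = 5.831
Step 2: TM * sqrt(Ne) = 4.5 * 5.831 = 26.2395
Step 3: TPM = 26.2395 * 39.37 = 1033 twists/m

1033 twists/m


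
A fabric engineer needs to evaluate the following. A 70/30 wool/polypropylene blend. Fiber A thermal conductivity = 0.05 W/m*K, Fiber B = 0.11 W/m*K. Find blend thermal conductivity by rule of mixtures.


Formula: Blend property = (fraction_A * property_A) + (fraction_B * property_B)
Step 1: Contribution A = 70/100 * 0.05 W/m*K = 0.035 W/m*K
Step 2: Contribution B = 30/100 * 0.11 W/m*K = 0.033 W/m*K
Step 3: Blend thermal conductivity = 0.035 + 0.033 = 0.068 W/m*K

0.068 W/m*K


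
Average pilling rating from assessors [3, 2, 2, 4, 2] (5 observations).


Formula: Mean = sum / count
Sum = 3 + 2 + 2 + 4 + 2 = 13
Mean = 13 / 5 = 2.6

2.6


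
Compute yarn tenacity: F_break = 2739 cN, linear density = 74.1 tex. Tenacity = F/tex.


Formula: Tenacity = Breaking force / Linear density
Tenacity = 2739 cN / 74.1 tex
Tenacity = 36.96 cN/tex

36.96 cN/tex


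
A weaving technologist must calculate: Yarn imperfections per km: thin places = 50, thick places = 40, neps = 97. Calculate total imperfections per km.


Formula: Total = thin places + thick places + neps
Total = 50 + 40 + 97
Total = 187 imperfections/km

187 imperfections/km


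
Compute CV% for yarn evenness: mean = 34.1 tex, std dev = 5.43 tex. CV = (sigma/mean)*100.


Formula: CV% = (standard deviation / mean) * 100
Step 1: Ratio = 5.43 / 34.1 = 0.159238
Step 2: CV% = 0.159238 * 100 = 15.9238% ≈ 15.9%

15.9%


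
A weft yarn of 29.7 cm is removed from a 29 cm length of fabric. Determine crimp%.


Formula: Crimp% = ((L_yarn - L_fabric) / L_fabric) * 100
Step 1: Extension = 29.7 - 29 = 0.7 cm
Step 2: Crimp% = (0.7 / 29) * 100
Step 3: Crimp% = 0.024138 * 100 = 2.4138% ≈ 2.4%

2.4%


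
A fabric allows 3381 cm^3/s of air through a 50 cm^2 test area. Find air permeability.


Formula: Air Permeability = Airflow / Test Area
AP = 3381 cm^3/s / 50 cm^2
AP = 67.6 cm^3/s/cm^2

67.6 cm^3/s/cm^2


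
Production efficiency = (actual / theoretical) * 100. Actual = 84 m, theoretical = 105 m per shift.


Formula: Efficiency% = (Actual output / Theoretical output) * 100
Efficiency% = (84 / 105) * 100
Efficiency% = 0.8 * 100 = 80.0%

80.0%


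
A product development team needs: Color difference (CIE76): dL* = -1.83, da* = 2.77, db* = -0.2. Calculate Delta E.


Formula: Delta E = sqrt(dL*^2 + da*^2 + db*^2)
Step 1: dL*^2 = (-1.83)^2 = 3.3489
Step 2: da*^2 = 2.77^2 = 7.6729
Step 3: db*^2 = (-0.2)^2 = 0.04
Step 4: Sum = 3.3489 + 7.6729 + 0.04 = 11.0618
Step 5: Delta E = sqrt(11.0618) = 3.33

3.33 Delta E


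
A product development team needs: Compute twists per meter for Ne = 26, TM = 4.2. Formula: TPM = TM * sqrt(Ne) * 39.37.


Formula: TPM = TM * sqrt(Ne) * 39.37
Step 1: sqrt(Ne) = sqrt(26) = 5.099
Step 2: TM * sqrt(Ne) = 4.2 * 5.099 = 21.4158
Step 3: TPM = 21.4158 * 39.37 = 843 twists/m

843 twists/m


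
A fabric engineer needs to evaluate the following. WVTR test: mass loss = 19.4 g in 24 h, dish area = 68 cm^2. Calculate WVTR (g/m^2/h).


Formula: WVTR = mass_loss / (area * time)
Step 1: Convert area: 68 cm^2 = 0.0068 m^2
Step 2: WVTR = 19.4 g / (0.0068 m^2 * 24 h)
Step 3: WVTR = 19.4 / 0.1632 = 118.9 g/m^2/h

118.9 g/m^2/h


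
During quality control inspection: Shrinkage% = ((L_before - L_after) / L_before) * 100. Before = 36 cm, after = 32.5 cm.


Formula: Shrinkage% = ((L_before - L_after) / L_before) * 100
Step 1: Shrinkage = 36 - 32.5 = 3.5 cm
Step 2: Shrinkage% = (3.5 / 36) * 100
Step 3: Shrinkage% = 0.097222 * 100 = 9.7222% ≈ 9.7%

9.7%


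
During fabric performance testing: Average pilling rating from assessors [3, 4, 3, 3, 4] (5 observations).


Formula: Mean = sum / count
Sum = 3 + 4 + 3 + 3 + 4 = 17
Mean = 17 / 5 = 3.4

3.4


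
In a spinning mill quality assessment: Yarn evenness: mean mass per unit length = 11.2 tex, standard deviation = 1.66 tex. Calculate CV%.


Formula: CV% = (standard deviation / mean) * 100
Step 1: Ratio = 1.66 / 11.2 = 0.148214
Step 2: CV% = 0.148214 * 100 = 14.8214% ≈ 14.8%

14.8%


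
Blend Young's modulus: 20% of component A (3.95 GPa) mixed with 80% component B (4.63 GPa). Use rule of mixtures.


Formula: Blend property = (fraction_A * property_A) + (fraction_B * property_B)
Step 1: Contribution A = 20/100 * 3.95 GPa = 0.79 GPa
Step 2: Contribution B = 80/100 * 4.63 GPa = 3.704 GPa
Step 3: Blend Young's modulus = 0.79 + 3.704 = 4.494 GPa

4.494 GPa


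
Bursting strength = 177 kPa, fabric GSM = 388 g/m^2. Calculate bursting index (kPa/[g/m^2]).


Formula: Bursting Index = Bursting Strength / Fabric GSM
BI = 177 kPa / 388 g/m^2
BI = 0.456 kPa/(g/m^2)

0.456 kPa/(g/m^2)


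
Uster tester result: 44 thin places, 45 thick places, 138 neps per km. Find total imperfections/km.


Formula: Total = thin places + thick places + neps
Total = 44 + 45 + 138
Total = 227 imperfections/km

227 imperfections/km


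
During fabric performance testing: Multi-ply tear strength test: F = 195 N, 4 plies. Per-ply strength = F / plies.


Formula: Per-ply strength = Total force / Number of plies
Per-ply = 195 N / 4
Per-ply = 48.75 N

48.75 N


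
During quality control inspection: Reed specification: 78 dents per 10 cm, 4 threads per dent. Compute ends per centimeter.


Formula: EPC = (dents per 10 cm * ends per dent) / 10
Step 1: Total ends per 10 cm = 78 * 4 = 312
Step 2: EPC = 312 / 10 = 31.2 ends/cm

31.2 ends/cm


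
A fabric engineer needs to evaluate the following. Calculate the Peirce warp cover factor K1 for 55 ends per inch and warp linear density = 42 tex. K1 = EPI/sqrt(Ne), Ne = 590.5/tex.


Formula: K1 = EPI / sqrt(Ne), with Ne = 590.5 / tex_warp
Step 1: Ne = 590.5 / 42 = 14.06
Step 2: sqrt(Ne) = sqrt(14.06) = 3.7497
Step 3: K1 = 55 / 3.7497 = 14.7

14.7


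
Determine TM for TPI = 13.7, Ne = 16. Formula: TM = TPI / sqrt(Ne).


Formula: TM = TPI / sqrt(Ne)
Step 1: sqrt(Ne) = sqrt(16) = 4
Step 2: TM = 13.7 / 4 = 3.43

3.43 TM


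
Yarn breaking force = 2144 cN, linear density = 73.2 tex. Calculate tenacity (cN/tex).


Formula: Tenacity = Breaking force / Linear density
Tenacity = 2144 cN / 73.2 tex
Tenacity = 29.29 cN/tex

29.29 cN/tex


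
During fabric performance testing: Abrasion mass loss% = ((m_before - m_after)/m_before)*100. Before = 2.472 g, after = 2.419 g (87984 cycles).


Formula: Mass loss% = ((m_before - m_after) / m_before) * 100
Step 1: Mass loss = 2.472 - 2.419 = 0.053 g
Step 2: Ratio = 0.053 / 2.472 = 0.0214401
Step 3: Mass loss% = 0.0214401 * 100 = 2.14401% ≈ 2.14%

2.14%


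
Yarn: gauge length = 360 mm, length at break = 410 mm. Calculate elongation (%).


Formula: Elongation (%) = ((L_break - L0) / L0) * 100
Step 1: Extension = 410 - 360 = 50 mm
Step 2: Elongation = (50 / 360) * 100
Step 3: Elongation = 0.138889 * 100 = 13.8889% ≈ 13.9%

13.9%


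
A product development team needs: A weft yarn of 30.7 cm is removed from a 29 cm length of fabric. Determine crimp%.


Formula: Crimp% = ((L_yarn - L_fabric) / L_fabric) * 100
Step 1: Extension = 30.7 - 29 = 1.7 cm
Step 2: Crimp% = (1.7 / 29) * 100
Step 3: Crimp% = 0.058621 * 100 = 5.8621% ≈ 5.9%

5.9%


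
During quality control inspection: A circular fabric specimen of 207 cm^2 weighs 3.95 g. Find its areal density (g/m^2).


Formula: GSM = mass_g / area_m2
Step 1: Convert area: 207 cm^2 = 207 / 10000 = 0.0207 m^2
Step 2: GSM = 3.95 g / 0.0207 m^2 = 190.8 g/m^2

190.8 g/m^2


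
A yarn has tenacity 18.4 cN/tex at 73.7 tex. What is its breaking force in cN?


Formula: Breaking force = Tenacity * Linear density
F = 18.4 cN/tex * 73.7 tex
F = 1356.08 cN

1356.08 cN


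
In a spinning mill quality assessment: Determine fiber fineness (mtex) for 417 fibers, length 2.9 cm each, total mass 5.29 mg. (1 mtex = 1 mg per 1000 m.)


Formula: fineness (mtex) = mass (mg) / total length (km) = (mass_mg / total_length_m) * 1000
Step 1: Convert fiber length: 2.9 cm = 0.029 m
Step 2: Total fiber length = 417 * 0.029 = 12.093 m
Step 3: Linear density = 5.29 mg / 12.093 m = 0.4374 mg/m
Step 4: fineness = 0.4374 * 1000 = 437.4 mtex

437.4 mtex


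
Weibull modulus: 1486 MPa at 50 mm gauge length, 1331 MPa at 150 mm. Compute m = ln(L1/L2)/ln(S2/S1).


Formula: m = ln(L1/L2) / ln(S2/S1)
Step 1: ln(L1/L2) = ln(50/150) = -1.09861
Step 2: S2/S1 = 1331/1486 = 0.89569
Step 3: ln(S2/S1) = ln(0.89569) = -0.11016
Step 4: m = -1.09861 / -0.11016 = 9.97

9.97 (Weibull m)


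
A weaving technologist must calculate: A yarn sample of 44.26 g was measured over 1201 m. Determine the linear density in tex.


Formula: Tex = (mass_g / length_m) * 1000
Substituting: Tex = (44.26 / 1201) * 1000
Intermediate: 44.26 / 1201 = 0.03685262 g/m
Tex = 0.03685262 * 1000 = 36.85 tex

36.85 tex


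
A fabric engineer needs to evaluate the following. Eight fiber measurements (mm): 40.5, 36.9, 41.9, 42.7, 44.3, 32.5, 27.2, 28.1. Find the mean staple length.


Formula: Mean = sum of lengths / count
Sum = 40.5 + 36.9 + 41.9 + 42.7 + 44.3 + 32.5 + 27.2 + 28.1
Sum = 294.1 mm
Mean = 294.1 / 8 = 36.76 mm

36.76 mm


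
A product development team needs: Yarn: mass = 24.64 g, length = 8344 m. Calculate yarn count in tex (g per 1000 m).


Formula: Tex = (mass_g / length_m) * 1000
Substituting: Tex = (24.64 / 8344) * 1000
Intermediate: 24.64 / 8344 = 0.00295302 g/m
Tex = 0.00295302 * 1000 = 2.95 tex

2.95 tex


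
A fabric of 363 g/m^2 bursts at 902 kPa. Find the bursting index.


Formula: Bursting Index = Bursting Strength / Fabric GSM
BI = 902 kPa / 363 g/m^2
BI = 2.485 kPa/(g/m^2)

2.485 kPa/(g/m^2)


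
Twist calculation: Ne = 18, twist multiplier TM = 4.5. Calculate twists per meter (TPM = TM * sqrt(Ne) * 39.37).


Formula: TPM = TM * sqrt(Ne) * 39.37
Step 1: sqrt(Ne) = sqrt(18) = 4.2426
Step 2: TM * sqrt(Ne) = 4.5 * 4.2426 = 19.0917
Step 3: TPM = 19.0917 * 39.37 = 752 twists/m

752 twists/m


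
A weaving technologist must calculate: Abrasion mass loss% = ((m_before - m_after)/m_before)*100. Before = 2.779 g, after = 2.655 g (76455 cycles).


Formula: Mass loss% = ((m_before - m_after) / m_before) * 100
Step 1: Mass loss = 2.779 - 2.655 = 0.124 g
Step 2: Ratio = 0.124 / 2.779 = 0.0446204
Step 3: Mass loss% = 0.0446204 * 100 = 4.46204% ≈ 4.46%

4.46%


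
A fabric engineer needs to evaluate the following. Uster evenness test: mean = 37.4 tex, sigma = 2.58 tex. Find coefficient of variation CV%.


Formula: CV% = (standard deviation / mean) * 100
Step 1: Ratio = 2.58 / 37.4 = 0.068984
Step 2: CV% = 0.068984 * 100 = 6.8984% ≈ 6.9%

6.9%


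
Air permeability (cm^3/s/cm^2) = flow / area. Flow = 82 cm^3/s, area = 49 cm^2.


Formula: Air Permeability = Airflow / Test Area
AP = 82 cm^3/s / 49 cm^2
AP = 1.7 cm^3/s/cm^2

1.7 cm^3/s/cm^2


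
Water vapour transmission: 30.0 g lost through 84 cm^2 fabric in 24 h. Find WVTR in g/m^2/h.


Formula: WVTR = mass_loss / (area * time)
Step 1: Convert area: 84 cm^2 = 0.0084 m^2
Step 2: WVTR = 30.0 g / (0.0084 m^2 * 24 h)
Step 3: WVTR = 30.0 / 0.2016 = 148.8 g/m^2/h

148.8 g/m^2/h


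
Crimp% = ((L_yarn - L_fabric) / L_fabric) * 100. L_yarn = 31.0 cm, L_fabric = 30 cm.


Formula: Crimp% = ((L_yarn - L_fabric) / L_fabric) * 100
Step 1: Extension = 31.0 - 30 = 1.0 cm
Step 2: Crimp% = (1.0 / 30) * 100
Step 3: Crimp% = 0.033333 * 100 = 3.3333% ≈ 3.3%

3.3%


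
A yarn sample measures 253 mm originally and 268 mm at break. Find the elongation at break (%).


Formula: Elongation (%) = ((L_break - L0) / L0) * 100
Step 1: Extension = 268 - 253 = 15 mm
Step 2: Elongation = (15 / 253) * 100
Step 3: Elongation = 0.059289 * 100 = 5.9289% ≈ 5.9%

5.9%


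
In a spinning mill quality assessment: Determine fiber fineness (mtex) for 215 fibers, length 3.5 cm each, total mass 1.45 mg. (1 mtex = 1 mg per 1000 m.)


Formula: fineness (mtex) = mass (mg) / total length (km) = (mass_mg / total_length_m) * 1000
Step 1: Convert fiber length: 3.5 cm = 0.035 m
Step 2: Total fiber length = 215 * 0.035 = 7.525 m
Step 3: Linear density = 1.45 mg / 7.525 m = 0.1927 mg/m
Step 4: fineness = 0.1927 * 1000 = 192.7 mtex

192.7 mtex


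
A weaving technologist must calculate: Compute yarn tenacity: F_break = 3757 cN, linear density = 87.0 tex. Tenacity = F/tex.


Formula: Tenacity = Breaking force / Linear density
Tenacity = 3757 cN / 87.0 tex
Tenacity = 43.18 cN/tex

43.18 cN/tex


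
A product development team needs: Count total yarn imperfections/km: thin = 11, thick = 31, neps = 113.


Formula: Total = thin places + thick places + neps
Total = 11 + 31 + 113
Total = 155 imperfections/km

155 imperfections/km


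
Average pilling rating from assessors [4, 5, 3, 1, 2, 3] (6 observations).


Formula: Mean = sum / count
Sum = 4 + 5 + 3 + 1 + 2 + 3 = 18
Mean = 18 / 6 = 3.0

3.0


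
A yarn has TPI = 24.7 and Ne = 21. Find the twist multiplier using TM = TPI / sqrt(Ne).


Formula: TM = TPI / sqrt(Ne)
Step 1: sqrt(Ne) = sqrt(21) = 4.5826
Step 2: TM = 24.7 / 4.5826 = 5.39

5.39 TM


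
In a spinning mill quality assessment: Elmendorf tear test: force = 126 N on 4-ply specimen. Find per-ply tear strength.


Formula: Per-ply strength = Total force / Number of plies
Per-ply = 126 N / 4
Per-ply = 31.5 N

31.5 N


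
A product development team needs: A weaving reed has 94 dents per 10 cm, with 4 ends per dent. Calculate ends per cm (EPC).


Formula: EPC = (dents per 10 cm * ends per dent) / 10
Step 1: Total ends per 10 cm = 94 * 4 = 376
Step 2: EPC = 376 / 10 = 37.6 ends/cm

37.6 ends/cm


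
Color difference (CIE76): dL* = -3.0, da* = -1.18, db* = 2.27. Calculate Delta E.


Formula: Delta E = sqrt(dL*^2 + da*^2 + db*^2)
Step 1: dL*^2 = (-3.0)^2 = 9.0
Step 2: da*^2 = (-1.18)^2 = 1.3924
Step 3: db*^2 = 2.27^2 = 5.1529
Step 4: Sum = 9.0 + 1.3924 + 5.1529 = 15.5453
Step 5: Delta E = sqrt(15.5453) = 3.94

3.94 Delta E


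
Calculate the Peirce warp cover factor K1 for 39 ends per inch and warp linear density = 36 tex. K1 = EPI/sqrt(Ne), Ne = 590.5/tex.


Formula: K1 = EPI / sqrt(Ne), with Ne = 590.5 / tex_warp
Step 1: Ne = 590.5 / 36 = 16.403
Step 2: sqrt(Ne) = sqrt(16.403) = 4.0501
Step 3: K1 = 39 / 4.0501 = 9.6

9.6


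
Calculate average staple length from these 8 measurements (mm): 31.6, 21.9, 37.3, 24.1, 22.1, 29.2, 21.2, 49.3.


Formula: Mean = sum of lengths / count
Sum = 31.6 + 21.9 + 37.3 + 24.1 + 22.1 + 29.2 + 21.2 + 49.3
Sum = 236.7 mm
Mean = 236.7 / 8 = 29.59 mm

29.59 mm


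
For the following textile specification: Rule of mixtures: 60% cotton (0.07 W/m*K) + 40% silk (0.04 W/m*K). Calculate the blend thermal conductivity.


Formula: Blend property = (fraction_A * property_A) + (fraction_B * property_B)
Step 1: Contribution A = 60/100 * 0.07 W/m*K = 0.042 W/m*K
Step 2: Contribution B = 40/100 * 0.04 W/m*K = 0.016 W/m*K
Step 3: Blend thermal conductivity = 0.042 + 0.016 = 0.058 W/m*K

0.058 W/m*K


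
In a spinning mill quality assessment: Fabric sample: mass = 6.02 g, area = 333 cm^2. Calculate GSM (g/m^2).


Formula: GSM = mass_g / area_m2
Step 1: Convert area: 333 cm^2 = 333 / 10000 = 0.0333 m^2
Step 2: GSM = 6.02 g / 0.0333 m^2 = 180.8 g/m^2

180.8 g/m^2


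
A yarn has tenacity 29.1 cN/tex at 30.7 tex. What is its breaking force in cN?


Formula: Breaking force = Tenacity * Linear density
F = 29.1 cN/tex * 30.7 tex
F = 893.37 cN

893.37 cN


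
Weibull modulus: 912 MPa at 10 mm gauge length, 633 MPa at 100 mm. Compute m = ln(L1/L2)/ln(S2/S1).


Formula: m = ln(L1/L2) / ln(S2/S1)
Step 1: ln(L1/L2) = ln(10/100) = -2.30259
Step 2: S2/S1 = 633/912 = 0.69408
Step 3: ln(S2/S1) = ln(0.69408) = -0.36517
Step 4: m = -2.30259 / -0.36517 = 6.31

6.31 (Weibull m)


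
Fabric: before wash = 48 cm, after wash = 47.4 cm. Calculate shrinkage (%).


Formula: Shrinkage% = ((L_before - L_after) / L_before) * 100
Step 1: Shrinkage = 48 - 47.4 = 0.6 cm
Step 2: Shrinkage% = (0.6 / 48) * 100
Step 3: Shrinkage% = 0.0125 * 100 = 1.25% ≈ 1.3%

1.3%


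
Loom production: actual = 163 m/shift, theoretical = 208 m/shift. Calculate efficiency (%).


Formula: Efficiency% = (Actual output / Theoretical output) * 100
Efficiency% = (163 / 208) * 100
Efficiency% = 0.783654 * 100 = 78.3654% ≈ 78.4%

78.4%


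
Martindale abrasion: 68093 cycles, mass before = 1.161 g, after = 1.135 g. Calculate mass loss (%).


Formula: Mass loss% = ((m_before - m_after) / m_before) * 100
Step 1: Mass loss = 1.161 - 1.135 = 0.026 g
Step 2: Ratio = 0.026 / 1.161 = 0.0223945
Step 3: Mass loss% = 0.0223945 * 100 = 2.23945% ≈ 2.24%

2.24%


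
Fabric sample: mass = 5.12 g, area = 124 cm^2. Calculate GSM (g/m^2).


Formula: GSM = mass_g / area_m2
Step 1: Convert area: 124 cm^2 = 124 / 10000 = 0.0124 m^2
Step 2: GSM = 5.12 g / 0.0124 m^2 = 412.9 g/m^2

412.9 g/m^2


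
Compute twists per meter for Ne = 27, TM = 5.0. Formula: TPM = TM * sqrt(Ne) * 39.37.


Formula: TPM = TM * sqrt(Ne) * 39.37
Step 1: sqrt(Ne) = sqrt(27) = 5.1962
Step 2: TM * sqrt(Ne) = 5.0 * 5.1962 = 25.981
Step 3: TPM = 25.981 * 39.37 = 1023 twists/m

1023 twists/m


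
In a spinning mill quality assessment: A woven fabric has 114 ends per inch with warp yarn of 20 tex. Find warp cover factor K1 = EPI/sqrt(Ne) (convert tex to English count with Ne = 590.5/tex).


Formula: K1 = EPI / sqrt(Ne), with Ne = 590.5 / tex_warp
Step 1: Ne = 590.5 / 20 = 29.525
Step 2: sqrt(Ne) = sqrt(29.525) = 5.4337
Step 3: K1 = 114 / 5.4337 = 21.0

21.0


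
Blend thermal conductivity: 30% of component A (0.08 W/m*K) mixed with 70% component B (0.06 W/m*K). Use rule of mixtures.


Formula: Blend property = (fraction_A * property_A) + (fraction_B * property_B)
Step 1: Contribution A = 30/100 * 0.08 W/m*K = 0.024 W/m*K
Step 2: Contribution B = 70/100 * 0.06 W/m*K = 0.042 W/m*K
Step 3: Blend thermal conductivity = 0.024 + 0.042 = 0.066 W/m*K

0.066 W/m*K


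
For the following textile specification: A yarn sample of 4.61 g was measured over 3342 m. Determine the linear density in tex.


Formula: Tex = (mass_g / length_m) * 1000
Substituting: Tex = (4.61 / 3342) * 1000
Intermediate: 4.61 / 3342 = 0.00137941 g/m
Tex = 0.00137941 * 1000 = 1.38 tex

1.38 tex


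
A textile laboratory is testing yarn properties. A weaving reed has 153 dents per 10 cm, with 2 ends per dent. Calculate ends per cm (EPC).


Formula: EPC = (dents per 10 cm * ends per dent) / 10
Step 1: Total ends per 10 cm = 153 * 2 = 306
Step 2: EPC = 306 / 10 = 30.6 ends/cm

30.6 ends/cm


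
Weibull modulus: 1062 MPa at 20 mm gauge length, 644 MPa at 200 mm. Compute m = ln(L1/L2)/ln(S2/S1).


Formula: m = ln(L1/L2) / ln(S2/S1)
Step 1: ln(L1/L2) = ln(20/200) = -2.30259
Step 2: S2/S1 = 644/1062 = 0.6064
Step 3: ln(S2/S1) = ln(0.6064) = -0.50022
Step 4: m = -2.30259 / -0.50022 = 4.60

4.60 (Weibull m)


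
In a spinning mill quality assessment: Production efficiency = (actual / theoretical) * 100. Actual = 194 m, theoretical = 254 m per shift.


Formula: Efficiency% = (Actual output / Theoretical output) * 100
Efficiency% = (194 / 254) * 100
Efficiency% = 0.76378 * 100 = 76.378% ≈ 76.4%

76.4%


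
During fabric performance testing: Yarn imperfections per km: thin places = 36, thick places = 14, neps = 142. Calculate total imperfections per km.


Formula: Total = thin places + thick places + neps
Total = 36 + 14 + 142
Total = 192 imperfections/km

192 imperfections/km


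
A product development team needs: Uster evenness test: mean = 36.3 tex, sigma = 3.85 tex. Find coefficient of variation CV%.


Formula: CV% = (standard deviation / mean) * 100
Step 1: Ratio = 3.85 / 36.3 = 0.106061
Step 2: CV% = 0.106061 * 100 = 10.6061% ≈ 10.6%

10.6%


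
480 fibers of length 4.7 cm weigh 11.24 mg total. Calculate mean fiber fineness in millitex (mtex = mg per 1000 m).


Formula: fineness (mtex) = mass (mg) / total length (km) = (mass_mg / total_length_m) * 1000
Step 1: Convert fiber length: 4.7 cm = 0.047 m
Step 2: Total fiber length = 480 * 0.047 = 22.56 m
Step 3: Linear density = 11.24 mg / 22.56 m = 0.4982 mg/m
Step 4: fineness = 0.4982 * 1000 = 498.2 mtex

498.2 mtex


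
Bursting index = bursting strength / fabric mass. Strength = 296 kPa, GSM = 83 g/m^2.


Formula: Bursting Index = Bursting Strength / Fabric GSM
BI = 296 kPa / 83 g/m^2
BI = 3.566 kPa/(g/m^2)

3.566 kPa/(g/m^2)


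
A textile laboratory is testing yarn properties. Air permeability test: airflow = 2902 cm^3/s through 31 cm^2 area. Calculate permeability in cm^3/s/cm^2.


Formula: Air Permeability = Airflow / Test Area
AP = 2902 cm^3/s / 31 cm^2
AP = 93.6 cm^3/s/cm^2

93.6 cm^3/s/cm^2


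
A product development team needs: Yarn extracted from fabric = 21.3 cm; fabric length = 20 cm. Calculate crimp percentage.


Formula: Crimp% = ((L_yarn - L_fabric) / L_fabric) * 100
Step 1: Extension = 21.3 - 20 = 1.3 cm
Step 2: Crimp% = (1.3 / 20) * 100
Step 3: Crimp% = 0.065 * 100 = 6.5%

6.5%


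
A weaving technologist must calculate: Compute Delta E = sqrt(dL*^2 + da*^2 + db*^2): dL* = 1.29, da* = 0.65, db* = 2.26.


Formula: Delta E = sqrt(dL*^2 + da*^2 + db*^2)
Step 1: dL*^2 = 1.29^2 = 1.6641
Step 2: da*^2 = 0.65^2 = 0.4225
Step 3: db*^2 = 2.26^2 = 5.1076
Step 4: Sum = 1.6641 + 0.4225 + 5.1076 = 7.1942
Step 5: Delta E = sqrt(7.1942) = 2.68

2.68 Delta E


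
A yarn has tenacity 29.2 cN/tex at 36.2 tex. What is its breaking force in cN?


Formula: Breaking force = Tenacity * Linear density
F = 29.2 cN/tex * 36.2 tex
F = 1057.04 cN

1057.04 cN


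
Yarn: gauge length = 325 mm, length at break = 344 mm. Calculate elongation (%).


Formula: Elongation (%) = ((L_break - L0) / L0) * 100
Step 1: Extension = 344 - 325 = 19 mm
Step 2: Elongation = (19 / 325) * 100
Step 3: Elongation = 0.058462 * 100 = 5.8462% ≈ 5.8%

5.8%


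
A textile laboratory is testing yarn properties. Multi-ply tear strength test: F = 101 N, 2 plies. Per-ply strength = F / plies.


Formula: Per-ply strength = Total force / Number of plies
Per-ply = 101 N / 2
Per-ply = 50.5 N

50.5 N


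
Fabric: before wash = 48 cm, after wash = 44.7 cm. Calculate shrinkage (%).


Formula: Shrinkage% = ((L_before - L_after) / L_before) * 100
Step 1: Shrinkage = 48 - 44.7 = 3.3 cm
Step 2: Shrinkage% = (3.3 / 48) * 100
Step 3: Shrinkage% = 0.06875 * 100 = 6.875% ≈ 6.9%

6.9%


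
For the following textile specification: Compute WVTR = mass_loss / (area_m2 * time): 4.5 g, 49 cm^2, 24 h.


Formula: WVTR = mass_loss / (area * time)
Step 1: Convert area: 49 cm^2 = 0.0049 m^2
Step 2: WVTR = 4.5 g / (0.0049 m^2 * 24 h)
Step 3: WVTR = 4.5 / 0.1176 = 38.3 g/m^2/h

38.3 g/m^2/h


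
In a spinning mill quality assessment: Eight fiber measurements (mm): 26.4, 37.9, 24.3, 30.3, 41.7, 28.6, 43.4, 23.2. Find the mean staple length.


Formula: Mean = sum of lengths / count
Sum = 26.4 + 37.9 + 24.3 + 30.3 + 41.7 + 28.6 + 43.4 + 23.2
Sum = 255.8 mm
Mean = 255.8 / 8 = 31.98 mm

31.98 mm


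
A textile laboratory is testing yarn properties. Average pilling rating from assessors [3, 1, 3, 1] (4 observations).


Formula: Mean = sum / count
Sum = 3 + 1 + 3 + 1 = 8
Mean = 8 / 4 = 2.0

2.0


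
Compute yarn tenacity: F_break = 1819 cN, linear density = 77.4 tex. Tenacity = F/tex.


Formula: Tenacity = Breaking force / Linear density
Tenacity = 1819 cN / 77.4 tex
Tenacity = 23.50 cN/tex

23.50 cN/tex


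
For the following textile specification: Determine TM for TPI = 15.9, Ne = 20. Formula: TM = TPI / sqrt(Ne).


Formula: TM = TPI / sqrt(Ne)
Step 1: sqrt(Ne) = sqrt(20) = 4.4721
Step 2: TM = 15.9 / 4.4721 = 3.56

3.56 TM


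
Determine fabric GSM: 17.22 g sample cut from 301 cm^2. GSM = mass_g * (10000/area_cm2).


Formula: GSM = mass_g / area_m2
Step 1: Convert area: 301 cm^2 = 301 / 10000 = 0.0301 m^2
Step 2: GSM = 17.22 g / 0.0301 m^2 = 572.1 g/m^2

572.1 g/m^2


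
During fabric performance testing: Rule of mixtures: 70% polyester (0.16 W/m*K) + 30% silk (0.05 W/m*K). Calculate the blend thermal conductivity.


Formula: Blend property = (fraction_A * property_A) + (fraction_B * property_B)
Step 1: Contribution A = 70/100 * 0.16 W/m*K = 0.112 W/m*K
Step 2: Contribution B = 30/100 * 0.05 W/m*K = 0.015 W/m*K
Step 3: Blend thermal conductivity = 0.112 + 0.015 = 0.127 W/m*K

0.127 W/m*K


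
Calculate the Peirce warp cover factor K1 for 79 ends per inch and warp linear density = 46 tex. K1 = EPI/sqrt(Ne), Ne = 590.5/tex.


Formula: K1 = EPI / sqrt(Ne), with Ne = 590.5 / tex_warp
Step 1: Ne = 590.5 / 46 = 12.837
Step 2: sqrt(Ne) = sqrt(12.837) = 3.5829
Step 3: K1 = 79 / 3.5829 = 22.0

22.0


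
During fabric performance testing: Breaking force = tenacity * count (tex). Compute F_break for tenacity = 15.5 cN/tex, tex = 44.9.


Formula: Breaking force = Tenacity * Linear density
F = 15.5 cN/tex * 44.9 tex
F = 695.95 cN

695.95 cN


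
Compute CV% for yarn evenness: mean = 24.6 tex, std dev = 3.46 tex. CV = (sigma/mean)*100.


Formula: CV% = (standard deviation / mean) * 100
Step 1: Ratio = 3.46 / 24.6 = 0.14065
Step 2: CV% = 0.14065 * 100 = 14.065% ≈ 14.1%

14.1%


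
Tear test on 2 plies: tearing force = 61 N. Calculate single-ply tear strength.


Formula: Per-ply strength = Total force / Number of plies
Per-ply = 61 N / 2
Per-ply = 30.5 N

30.5 N


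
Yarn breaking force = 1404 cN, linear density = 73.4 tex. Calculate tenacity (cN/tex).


Formula: Tenacity = Breaking force / Linear density
Tenacity = 1404 cN / 73.4 tex
Tenacity = 19.13 cN/tex

19.13 cN/tex


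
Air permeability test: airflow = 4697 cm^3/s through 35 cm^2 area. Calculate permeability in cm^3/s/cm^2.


Formula: Air Permeability = Airflow / Test Area
AP = 4697 cm^3/s / 35 cm^2
AP = 134.2 cm^3/s/cm^2

134.2 cm^3/s/cm^2


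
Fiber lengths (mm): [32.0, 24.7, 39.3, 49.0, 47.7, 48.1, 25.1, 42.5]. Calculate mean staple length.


Formula: Mean = sum of lengths / count
Sum = 32.0 + 24.7 + 39.3 + 49.0 + 47.7 + 48.1 + 25.1 + 42.5
Sum = 308.4 mm
Mean = 308.4 / 8 = 38.55 mm

38.55 mm


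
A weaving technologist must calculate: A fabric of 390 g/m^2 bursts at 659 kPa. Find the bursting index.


Formula: Bursting Index = Bursting Strength / Fabric GSM
BI = 659 kPa / 390 g/m^2
BI = 1.690 kPa/(g/m^2)

1.690 kPa/(g/m^2)


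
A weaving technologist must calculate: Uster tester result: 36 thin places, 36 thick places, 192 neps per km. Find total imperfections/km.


Formula: Total = thin places + thick places + neps
Total = 36 + 36 + 192
Total = 264 imperfections/km

264 imperfections/km


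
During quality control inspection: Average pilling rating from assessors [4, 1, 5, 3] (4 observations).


Formula: Mean = sum / count
Sum = 4 + 1 + 5 + 3 = 13
Mean = 13 / 4 = 3.3

3.3


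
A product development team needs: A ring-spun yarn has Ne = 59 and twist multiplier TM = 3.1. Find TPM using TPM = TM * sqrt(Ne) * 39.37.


Formula: TPM = TM * sqrt(Ne) * 39.37
Step 1: sqrt(Ne) = sqrt(59) = 7.6811
Step 2: TM * sqrt(Ne) = 3.1 * 7.6811 = 23.8114
Step 3: TPM = 23.8114 * 39.37 = 937 twists/m

937 twists/m


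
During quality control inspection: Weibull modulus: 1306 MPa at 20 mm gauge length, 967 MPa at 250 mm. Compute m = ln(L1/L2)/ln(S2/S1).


Formula: m = ln(L1/L2) / ln(S2/S1)
Step 1: ln(L1/L2) = ln(20/250) = -2.52573
Step 2: S2/S1 = 967/1306 = 0.74043
Step 3: ln(S2/S1) = ln(0.74043) = -0.30052
Step 4: m = -2.52573 / -0.30052 = 8.40

8.40 (Weibull m)


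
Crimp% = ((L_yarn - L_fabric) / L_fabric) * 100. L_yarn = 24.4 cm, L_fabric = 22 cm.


Formula: Crimp% = ((L_yarn - L_fabric) / L_fabric) * 100
Step 1: Extension = 24.4 - 22 = 2.4 cm
Step 2: Crimp% = (2.4 / 22) * 100
Step 3: Crimp% = 0.109091 * 100 = 10.9091% ≈ 10.9%

10.9%


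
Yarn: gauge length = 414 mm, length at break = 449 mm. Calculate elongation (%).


Formula: Elongation (%) = ((L_break - L0) / L0) * 100
Step 1: Extension = 449 - 414 = 35 mm
Step 2: Elongation = (35 / 414) * 100
Step 3: Elongation = 0.084541 * 100 = 8.4541% ≈ 8.5%

8.5%


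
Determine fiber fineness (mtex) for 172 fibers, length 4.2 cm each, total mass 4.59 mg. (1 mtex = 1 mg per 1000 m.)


Formula: fineness (mtex) = mass (mg) / total length (km) = (mass_mg / total_length_m) * 1000
Step 1: Convert fiber length: 4.2 cm = 0.042 m
Step 2: Total fiber length = 172 * 0.042 = 7.224 m
Step 3: Linear density = 4.59 mg / 7.224 m = 0.6354 mg/m
Step 4: fineness = 0.6354 * 1000 = 635.4 mtex

635.4 mtex


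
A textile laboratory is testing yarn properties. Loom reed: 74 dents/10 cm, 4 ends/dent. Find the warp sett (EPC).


Formula: EPC = (dents per 10 cm * ends per dent) / 10
Step 1: Total ends per 10 cm = 74 * 4 = 296
Step 2: EPC = 296 / 10 = 29.6 ends/cm

29.6 ends/cm


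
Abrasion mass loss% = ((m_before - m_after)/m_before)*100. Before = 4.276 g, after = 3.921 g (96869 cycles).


Formula: Mass loss% = ((m_before - m_after) / m_before) * 100
Step 1: Mass loss = 4.276 - 3.921 = 0.355 g
Step 2: Ratio = 0.355 / 4.276 = 0.0830215
Step 3: Mass loss% = 0.0830215 * 100 = 8.30215% ≈ 8.30%

8.30%


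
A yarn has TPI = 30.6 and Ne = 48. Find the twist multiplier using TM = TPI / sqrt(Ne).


Formula: TM = TPI / sqrt(Ne)
Step 1: sqrt(Ne) = sqrt(48) = 6.9282
Step 2: TM = 30.6 / 6.9282 = 4.42

4.42 TM


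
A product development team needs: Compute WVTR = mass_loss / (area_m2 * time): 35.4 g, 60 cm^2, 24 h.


Formula: WVTR = mass_loss / (area * time)
Step 1: Convert area: 60 cm^2 = 0.006 m^2
Step 2: WVTR = 35.4 g / (0.006 m^2 * 24 h)
Step 3: WVTR = 35.4 / 0.144 = 245.8 g/m^2/h

245.8 g/m^2/h


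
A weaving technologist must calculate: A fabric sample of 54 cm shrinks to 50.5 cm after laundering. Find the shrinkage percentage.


Formula: Shrinkage% = ((L_before - L_after) / L_before) * 100
Step 1: Shrinkage = 54 - 50.5 = 3.5 cm
Step 2: Shrinkage% = (3.5 / 54) * 100
Step 3: Shrinkage% = 0.064815 * 100 = 6.4815% ≈ 6.5%

6.5%


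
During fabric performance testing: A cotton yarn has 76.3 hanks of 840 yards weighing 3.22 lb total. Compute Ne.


Formula: Ne = hanks / mass_lb
Substituting: Ne = 76.3 / 3.22
Ne = 23.7

23.7 Ne


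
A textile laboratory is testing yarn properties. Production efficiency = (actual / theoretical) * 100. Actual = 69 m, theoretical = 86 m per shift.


Formula: Efficiency% = (Actual output / Theoretical output) * 100
Efficiency% = (69 / 86) * 100
Efficiency% = 0.802326 * 100 = 80.2326% ≈ 80.2%

80.2%


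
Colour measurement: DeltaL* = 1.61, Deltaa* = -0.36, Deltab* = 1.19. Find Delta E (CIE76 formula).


Formula: Delta E = sqrt(dL*^2 + da*^2 + db*^2)
Step 1: dL*^2 = 1.61^2 = 2.5921
Step 2: da*^2 = (-0.36)^2 = 0.1296
Step 3: db*^2 = 1.19^2 = 1.4161
Step 4: Sum = 2.5921 + 0.1296 + 1.4161 = 4.1378
Step 5: Delta E = sqrt(4.1378) = 2.03

2.03 Delta E
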